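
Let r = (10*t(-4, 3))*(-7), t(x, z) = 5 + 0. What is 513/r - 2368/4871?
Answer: -3327623/1704850 ≈ -1.9519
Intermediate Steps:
t(x, z) = 5
r = -350 (r = (10*5)*(-7) = 50*(-7) = -350)
513/r - 2368/4871 = 513/(-350) - 2368/4871 = 513*(-1/350) - 2368*1/4871 = -513/350 - 2368/4871 = -3327623/1704850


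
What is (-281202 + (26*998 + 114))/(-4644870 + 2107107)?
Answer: 255140/2537763 ≈ 0.10054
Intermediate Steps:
(-281202 + (26*998 + 114))/(-4644870 + 2107107) = (-281202 + (25948 + 114))/(-2537763) = (-281202 + 26062)*(-1/2537763) = -255140*(-1/2537763) = 255140/2537763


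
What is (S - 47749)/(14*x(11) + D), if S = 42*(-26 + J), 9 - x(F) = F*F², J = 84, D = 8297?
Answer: 45313/10211 ≈ 4.4377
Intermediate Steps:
x(F) = 9 - F³ (x(F) = 9 - F*F² = 9 - F³)
S = 2436 (S = 42*(-26 + 84) = 42*58 = 2436)
(S - 47749)/(14*x(11) + D) = (2436 - 47749)/(14*(9 - 1*11³) + 8297) = -45313/(14*(9 - 1*1331) + 8297) = -45313/(14*(9 - 1331) + 8297) = -45313/(14*(-1322) + 8297) = -45313/(-18508 + 8297) = -45313/(-10211) = -45313*(-1/10211) = 45313/10211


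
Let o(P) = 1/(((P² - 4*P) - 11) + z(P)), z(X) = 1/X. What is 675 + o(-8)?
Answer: 458333/679 ≈ 675.01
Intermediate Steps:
o(P) = 1/(-11 + 1/P + P² - 4*P) (o(P) = 1/(((P² - 4*P) - 11) + 1/P) = 1/((-11 + P² - 4*P) + 1/P) = 1/(-11 + 1/P + P² - 4*P))
675 + o(-8) = 675 - 8/(1 - 8*(-11 + (-8)² - 4*(-8))) = 675 - 8/(1 - 8*(-11 + 64 + 32)) = 675 - 8/(1 - 8*85) = 675 - 8/(1 - 680) = 675 - 8/(-679) = 675 - 8*(-1/679) = 675 + 8/679 = 458333/679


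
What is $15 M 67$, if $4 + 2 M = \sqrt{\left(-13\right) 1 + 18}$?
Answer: $-2010 + \frac{1005 \sqrt{5}}{2} \approx -886.38$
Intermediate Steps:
$M = -2 + \frac{\sqrt{5}}{2}$ ($M = -2 + \frac{\sqrt{\left(-13\right) 1 + 18}}{2} = -2 + \frac{\sqrt{-13 + 18}}{2} = -2 + \frac{\sqrt{5}}{2} \approx -0.88197$)
$15 M 67 = 15 \left(-2 + \frac{\sqrt{5}}{2}\right) 67 = \left(-30 + \frac{15 \sqrt{5}}{2}\right) 67 = -2010 + \frac{1005 \sqrt{5}}{2}$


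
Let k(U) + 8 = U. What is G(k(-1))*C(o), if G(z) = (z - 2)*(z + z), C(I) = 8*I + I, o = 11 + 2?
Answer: 23166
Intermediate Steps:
k(U) = -8 + U
o = 13
C(I) = 9*I
G(z) = 2*z*(-2 + z) (G(z) = (-2 + z)*(2*z) = 2*z*(-2 + z))
G(k(-1))*C(o) = (2*(-8 - 1)*(-2 + (-8 - 1)))*(9*13) = (2*(-9)*(-2 - 9))*117 = (2*(-9)*(-11))*117 = 198*117 = 23166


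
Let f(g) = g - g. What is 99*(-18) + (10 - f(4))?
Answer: -1772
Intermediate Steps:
f(g) = 0
99*(-18) + (10 - f(4)) = 99*(-18) + (10 - 1*0) = -1782 + (10 + 0) = -1782 + 10 = -1772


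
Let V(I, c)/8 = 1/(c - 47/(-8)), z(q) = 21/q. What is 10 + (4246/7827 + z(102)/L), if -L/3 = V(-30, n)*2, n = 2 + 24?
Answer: 20850151/2003712 ≈ 10.406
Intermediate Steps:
n = 26
V(I, c) = 8/(47/8 + c) (V(I, c) = 8/(c - 47/(-8)) = 8/(c - 47*(-⅛)) = 8/(c + 47/8) = 8/(47/8 + c))
L = -128/85 (L = -3*64/(47 + 8*26)*2 = -3*64/(47 + 208)*2 = -3*64/255*2 = -3*64*(1/255)*2 = -64*2/85 = -3*128/255 = -128/85 ≈ -1.5059)
10 + (4246/7827 + z(102)/L) = 10 + (4246/7827 + (21/102)/(-128/85)) = 10 + (4246*(1/7827) + (21*(1/102))*(-85/128)) = 10 + (4246/7827 + (7/34)*(-85/128)) = 10 + (4246/7827 - 35/256) = 10 + 813031/2003712 = 20850151/2003712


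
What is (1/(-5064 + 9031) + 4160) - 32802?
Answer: -113622813/3967 ≈ -28642.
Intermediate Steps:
(1/(-5064 + 9031) + 4160) - 32802 = (1/3967 + 4160) - 32802 = 16502721/3967 - 32802 = -113622813/3967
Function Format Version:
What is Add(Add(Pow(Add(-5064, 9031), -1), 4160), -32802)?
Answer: Rational(-113622813, 3967) ≈ -28642.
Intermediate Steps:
Add(Add(Pow(Add(-5064, 9031), -1), 4160), -32802) = Add(Add(Pow(3967, -1), 4160), -32802) = Add(Add(Rational(1, 3967), 4160), -32802) = Add(Rational(16502721, 3967), -32802) = Rational(-113622813, 3967)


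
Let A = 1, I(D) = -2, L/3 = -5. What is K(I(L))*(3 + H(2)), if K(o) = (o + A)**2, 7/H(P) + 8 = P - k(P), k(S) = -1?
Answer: 8/5 ≈ 1.6000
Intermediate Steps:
L = -15 (L = 3*(-5) = -15)
H(P) = 7/(-7 + P) (H(P) = 7/(-8 + (P - 1*(-1))) = 7/(-8 + (P + 1)) = 7/(-8 + (1 + P)) = 7/(-7 + P))
K(o) = (1 + o)**2 (K(o) = (o + 1)**2 = (1 + o)**2)
K(I(L))*(3 + H(2)) = (1 - 2)**2*(3 + 7/(-7 + 2)) = (-1)**2*(3 + 7/(-5)) = 1*(3 + 7*(-1/5)) = 1*(3 - 7/5) = 1*(8/5) = 8/5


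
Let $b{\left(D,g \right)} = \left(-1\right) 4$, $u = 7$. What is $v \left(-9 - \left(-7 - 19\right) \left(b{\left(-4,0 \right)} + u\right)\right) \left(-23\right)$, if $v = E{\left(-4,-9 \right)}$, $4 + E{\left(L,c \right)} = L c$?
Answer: $-50784$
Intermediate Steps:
$b{\left(D,g \right)} = -4$
$E{\left(L,c \right)} = -4 + L c$
$v = 32$ ($v = -4 - -36 = -4 + 36 = 32$)
$v \left(-9 - \left(-7 - 19\right) \left(b{\left(-4,0 \right)} + u\right)\right) \left(-23\right) = 32 \left(-9 - \left(-7 - 19\right) \left(-4 + 7\right)\right) \left(-23\right) = 32 \left(-9 - \left(-26\right) 3\right) \left(-23\right) = 32 \left(-9 - -78\right) \left(-23\right) = 32 \left(-9 + 78\right) \left(-23\right) = 32 \cdot 69 \left(-23\right) = 2208 \left(-23\right) = -50784$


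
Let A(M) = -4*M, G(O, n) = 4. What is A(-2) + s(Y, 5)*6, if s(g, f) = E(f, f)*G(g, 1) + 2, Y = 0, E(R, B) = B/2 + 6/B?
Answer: 544/5 ≈ 108.80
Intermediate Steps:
E(R, B) = B/2 + 6/B (E(R, B) = B*(1/2) + 6/B = B/2 + 6/B)
s(g, f) = 2 + 2*f + 24/f (s(g, f) = (f/2 + 6/f)*4 + 2 = (2*f + 24/f) + 2 = 2 + 2*f + 24/f)
A(-2) + s(Y, 5)*6 = -4*(-2) + (2 + 2*5 + 24/5)*6 = 8 + (2 + 10 + 24*(1/5))*6 = 8 + (2 + 10 + 24/5)*6 = 8 + (84/5)*6 = 8 + 504/5 = 544/5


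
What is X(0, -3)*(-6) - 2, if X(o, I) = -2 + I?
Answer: 28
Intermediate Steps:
X(0, -3)*(-6) - 2 = (-2 - 3)*(-6) - 2 = -5*(-6) - 2 = 30 - 2 = 28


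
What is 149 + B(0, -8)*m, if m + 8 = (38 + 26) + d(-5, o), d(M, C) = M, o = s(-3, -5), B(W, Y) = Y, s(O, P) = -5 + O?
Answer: -259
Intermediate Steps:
o = -8 (o = -5 - 3 = -8)
m = 51 (m = -8 + ((38 + 26) - 5) = -8 + (64 - 5) = -8 + 59 = 51)
149 + B(0, -8)*m = 149 - 8*51 = 149 - 408 = -259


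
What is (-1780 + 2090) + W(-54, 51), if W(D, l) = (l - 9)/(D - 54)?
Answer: 5573/18 ≈ 309.61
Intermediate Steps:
W(D, l) = (-9 + l)/(-54 + D)
(-1780 + 2090) + W(-54, 51) = (-1780 + 2090) + (-9 + 51)/(-54 - 54) = 310 + 42/(-108) = 310 - 1/108*42 = 310 - 7/18 = 5573/18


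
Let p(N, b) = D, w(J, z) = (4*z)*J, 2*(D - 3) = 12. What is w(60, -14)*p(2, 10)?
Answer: -30240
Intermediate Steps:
D = 9 (D = 3 + (½)*12 = 3 + 6 = 9)
w(J, z) = 4*J*z
p(N, b) = 9
w(60, -14)*p(2, 10) = (4*60*(-14))*9 = -3360*9 = -30240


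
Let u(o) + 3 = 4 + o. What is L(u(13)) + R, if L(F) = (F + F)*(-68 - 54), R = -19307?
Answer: -22723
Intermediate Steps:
u(o) = 1 + o (u(o) = -3 + (4 + o) = 1 + o)
L(F) = -244*F (L(F) = (2*F)*(-122) = -244*F)
L(u(13)) + R = -244*(1 + 13) - 19307 = -244*14 - 19307 = -3416 - 19307 = -22723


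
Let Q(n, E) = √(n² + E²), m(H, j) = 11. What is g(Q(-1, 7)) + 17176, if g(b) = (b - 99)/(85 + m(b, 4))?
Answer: 549599/32 + 5*√2/96 ≈ 17175.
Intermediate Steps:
Q(n, E) = √(E² + n²)
g(b) = -33/32 + b/96 (g(b) = (b - 99)/(85 + 11) = (-99 + b)/96 = (-99 + b)*(1/96) = -33/32 + b/96)
g(Q(-1, 7)) + 17176 = (-33/32 + √(7² + (-1)²)/96) + 17176 = (-33/32 + √(49 + 1)/96) + 17176 = (-33/32 + √50/96) + 17176 = (-33/32 + (5*√2)/96) + 17176 = (-33/32 + 5*√2/96) + 17176 = 549599/32 + 5*√2/96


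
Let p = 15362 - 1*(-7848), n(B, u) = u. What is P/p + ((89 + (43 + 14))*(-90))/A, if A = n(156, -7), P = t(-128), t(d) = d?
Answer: 152489252/81235 ≈ 1877.1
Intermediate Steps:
P = -128
A = -7
p = 23210 (p = 15362 + 7848 = 23210)
P/p + ((89 + (43 + 14))*(-90))/A = -128/23210 + ((89 + (43 + 14))*(-90))/(-7) = -128*1/23210 + ((89 + 57)*(-90))*(-1/7) = -64/11605 + (146*(-90))*(-1/7) = -64/11605 - 13140*(-1/7) = -64/11605 + 13140/7 = 152489252/81235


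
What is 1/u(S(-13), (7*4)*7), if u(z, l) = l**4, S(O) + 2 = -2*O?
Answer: 1/1475789056 ≈ 6.7760e-10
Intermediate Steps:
S(O) = -2 - 2*O
1/u(S(-13), (7*4)*7) = 1/(((7*4)*7)**4) = 1/((28*7)**4) = 1/(196**4) = 1/1475789056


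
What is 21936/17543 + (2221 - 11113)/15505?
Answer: 184125324/272004215 ≈ 0.67692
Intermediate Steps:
21936/17543 + (2221 - 11113)/15505 = 21936*(1/17543) - 8892*1/15505 = 21936/17543 - 8892/15505 = 184125324/272004215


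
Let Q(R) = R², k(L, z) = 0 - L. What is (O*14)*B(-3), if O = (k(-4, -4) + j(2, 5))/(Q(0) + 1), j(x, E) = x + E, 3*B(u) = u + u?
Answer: -308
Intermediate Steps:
B(u) = 2*u/3 (B(u) = (u + u)/3 = (2*u)/3 = 2*u/3)
j(x, E) = E + x
k(L, z) = -L
O = 11 (O = (-1*(-4) + (5 + 2))/(0² + 1) = (4 + 7)/(0 + 1) = 11/1 = 11*1 = 11)
(O*14)*B(-3) = (11*14)*((⅔)*(-3)) = 154*(-2) = -308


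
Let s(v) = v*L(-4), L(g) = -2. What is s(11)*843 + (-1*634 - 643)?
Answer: -19823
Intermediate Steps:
s(v) = -2*v (s(v) = v*(-2) = -2*v)
s(11)*843 + (-1*634 - 643) = -2*11*843 + (-1*634 - 643) = -22*843 + (-634 - 643) = -18546 - 1277 = -19823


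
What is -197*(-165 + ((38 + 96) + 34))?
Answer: -591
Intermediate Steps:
-197*(-165 + ((38 + 96) + 34)) = -197*(-165 + (134 + 34)) = -197*(-165 + 168) = -197*3 = -591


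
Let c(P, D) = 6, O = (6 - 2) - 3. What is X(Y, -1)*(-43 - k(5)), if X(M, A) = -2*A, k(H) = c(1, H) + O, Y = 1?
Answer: -100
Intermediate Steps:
O = 1 (O = 4 - 3 = 1)
k(H) = 7 (k(H) = 6 + 1 = 7)
X(Y, -1)*(-43 - k(5)) = (-2*(-1))*(-43 - 1*7) = 2*(-43 - 7) = 2*(-50) = -100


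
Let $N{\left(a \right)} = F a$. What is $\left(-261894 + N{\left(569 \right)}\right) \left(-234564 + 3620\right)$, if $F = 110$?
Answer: $46028062976$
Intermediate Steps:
$N{\left(a \right)} = 110 a$
$\left(-261894 + N{\left(569 \right)}\right) \left(-234564 + 3620\right) = \left(-261894 + 110 \cdot 569\right) \left(-234564 + 3620\right) = \left(-261894 + 62590\right) \left(-230944\right) = \left(-199304\right) \left(-230944\right) = 46028062976$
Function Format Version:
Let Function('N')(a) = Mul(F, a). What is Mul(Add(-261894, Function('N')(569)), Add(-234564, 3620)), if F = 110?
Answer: 46028062976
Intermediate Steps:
Function('N')(a) = Mul(110, a)
Mul(Add(-261894, Function('N')(569)), Add(-234564, 3620)) = Mul(Add(-261894, Mul(110, 569)), Add(-234564, 3620)) = Mul(Add(-261894, 62590), -230944) = Mul(-199304, -230944) = 46028062976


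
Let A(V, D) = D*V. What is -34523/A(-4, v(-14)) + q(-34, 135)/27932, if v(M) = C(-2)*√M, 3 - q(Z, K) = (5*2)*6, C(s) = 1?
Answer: -57/27932 - 34523*I*√14/56 ≈ -0.0020407 - 2306.7*I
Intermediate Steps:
q(Z, K) = -57 (q(Z, K) = 3 - 5*2*6 = 3 - 10*6 = 3 - 1*60 = 3 - 60 = -57)
v(M) = √M (v(M) = 1*√M = √M)
-34523/A(-4, v(-14)) + q(-34, 135)/27932 = -34523*I*√14/56 - 57/27932 = -57/27932 - 34523*I*√14/56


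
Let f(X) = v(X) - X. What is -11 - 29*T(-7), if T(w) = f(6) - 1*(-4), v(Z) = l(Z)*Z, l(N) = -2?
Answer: 395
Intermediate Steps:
v(Z) = -2*Z
f(X) = -3*X (f(X) = -2*X - X = -3*X)
T(w) = -14 (T(w) = -3*6 - 1*(-4) = -18 + 4 = -14)
-11 - 29*T(-7) = -11 - 29*(-14) = -11 + 406 = 395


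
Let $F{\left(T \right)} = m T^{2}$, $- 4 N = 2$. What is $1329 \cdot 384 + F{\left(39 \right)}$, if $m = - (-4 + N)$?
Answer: $\frac{1034361}{2} \approx 5.1718 \cdot 10^{5}$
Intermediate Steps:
$N = - \frac{1}{2}$ ($N = \left(- \frac{1}{4}\right) 2 = - \frac{1}{2} \approx -0.5$)
$m = \frac{9}{2}$ ($m = - (-4 - \frac{1}{2}) = \left(-1\right) \left(- \frac{9}{2}\right) = \frac{9}{2} \approx 4.5$)
$F{\left(T \right)} = \frac{9 T^{2}}{2}$
$1329 \cdot 384 + F{\left(39 \right)} = 1329 \cdot 384 + \frac{9 \cdot 39^{2}}{2} = 510336 + \frac{9}{2} \cdot 1521 = 510336 + \frac{13689}{2} = \frac{1034361}{2}$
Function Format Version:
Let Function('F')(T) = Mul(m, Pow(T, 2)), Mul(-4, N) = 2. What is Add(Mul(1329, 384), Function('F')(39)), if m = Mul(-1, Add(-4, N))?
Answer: Rational(1034361, 2) ≈ 5.1718e+5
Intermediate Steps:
N = Rational(-1, 2) (N = Mul(Rational(-1, 4), 2) = Rational(-1, 2) ≈ -0.50000)
m = Rational(9, 2) (m = Mul(-1, Add(-4, Rational(-1, 2))) = Mul(-1, Rational(-9, 2)) = Rational(9, 2) ≈ 4.5000)
Function('F')(T) = Mul(Rational(9, 2), Pow(T, 2))
Add(Mul(1329, 384), Function('F')(39)) = Add(Mul(1329, 384), Mul(Rational(9, 2), Pow(39, 2))) = Add(510336, Mul(Rational(9, 2), 1521)) = Add(510336, Rational(13689, 2)) = Rational(1034361, 2)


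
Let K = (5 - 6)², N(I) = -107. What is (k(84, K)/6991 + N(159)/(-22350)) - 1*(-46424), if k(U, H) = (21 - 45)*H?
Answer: 7253696824037/156248850 ≈ 46424.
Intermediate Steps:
K = 1 (K = (-1)² = 1)
k(U, H) = -24*H
(k(84, K)/6991 + N(159)/(-22350)) - 1*(-46424) = (-24*1/6991 - 107/(-22350)) - 1*(-46424) = (-24*1/6991 - 107*(-1/22350)) + 46424 = (-24/6991 + 107/22350) + 46424 = 211637/156248850 + 46424 = 7253696824037/156248850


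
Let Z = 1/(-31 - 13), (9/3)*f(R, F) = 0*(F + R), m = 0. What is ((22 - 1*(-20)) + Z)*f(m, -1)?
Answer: 0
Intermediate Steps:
f(R, F) = 0 (f(R, F) = (0*(F + R))/3 = (⅓)*0 = 0)
Z = -1/44 (Z = 1/(-44) = -1/44 ≈ -0.022727)
((22 - 1*(-20)) + Z)*f(m, -1) = ((22 - 1*(-20)) - 1/44)*0 = ((22 + 20) - 1/44)*0 = (42 - 1/44)*0 = (1847/44)*0 = 0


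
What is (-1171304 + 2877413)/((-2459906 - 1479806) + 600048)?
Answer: -1706109/3339664 ≈ -0.51086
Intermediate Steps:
(-1171304 + 2877413)/((-2459906 - 1479806) + 600048) = 1706109/(-3939712 + 600048) = 1706109/(-3339664) = 1706109*(-1/3339664) = -1706109/3339664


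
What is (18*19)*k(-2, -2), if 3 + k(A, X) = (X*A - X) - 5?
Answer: -684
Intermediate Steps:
k(A, X) = -8 - X + A*X (k(A, X) = -3 + ((X*A - X) - 5) = -3 + ((A*X - X) - 5) = -3 + ((-X + A*X) - 5) = -3 + (-5 - X + A*X) = -8 - X + A*X)
(18*19)*k(-2, -2) = (18*19)*(-8 - 1*(-2) - 2*(-2)) = 342*(-8 + 2 + 4) = 342*(-2) = -684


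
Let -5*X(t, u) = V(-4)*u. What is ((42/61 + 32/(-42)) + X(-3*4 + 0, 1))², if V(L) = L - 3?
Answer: 72199009/41024025 ≈ 1.7599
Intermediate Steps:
V(L) = -3 + L
X(t, u) = 7*u/5 (X(t, u) = -(-3 - 4)*u/5 = -(-7)*u/5 = 7*u/5)
((42/61 + 32/(-42)) + X(-3*4 + 0, 1))² = ((42/61 + 32/(-42)) + (7/5)*1)² = ((42*(1/61) + 32*(-1/42)) + 7/5)² = ((42/61 - 16/21) + 7/5)² = (-94/1281 + 7/5)² = (8497/6405)² = 72199009/41024025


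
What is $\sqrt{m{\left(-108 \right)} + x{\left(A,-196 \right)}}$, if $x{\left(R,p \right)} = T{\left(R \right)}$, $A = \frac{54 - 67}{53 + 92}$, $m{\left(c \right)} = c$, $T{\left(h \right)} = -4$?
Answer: $4 i \sqrt{7} \approx 10.583 i$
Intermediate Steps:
$A = - \frac{13}{145} \approx -0.089655$
$x{\left(R,p \right)} = -4$
$\sqrt{m{\left(-108 \right)} + x{\left(A,-196 \right)}} = \sqrt{-108 - 4} = \sqrt{-112} = 4 i \sqrt{7}$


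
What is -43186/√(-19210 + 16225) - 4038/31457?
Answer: -4038/31457 + 43186*I*√2985/2985 ≈ -0.12837 + 790.44*I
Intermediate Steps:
-43186/√(-19210 + 16225) - 4038/31457 = -43186*(-I*√2985/2985) - 4038*1/31457 = -43186*(-I*√2985/2985) - 4038/31457 = -(-43186)*I*√2985/2985 - 4038/31457 = 43186*I*√2985/2985 - 4038/31457 = -4038/31457 + 43186*I*√2985/2985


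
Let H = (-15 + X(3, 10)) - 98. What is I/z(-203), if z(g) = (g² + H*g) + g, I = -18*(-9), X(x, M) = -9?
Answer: 1/406 ≈ 0.0024631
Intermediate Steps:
I = 162
H = -122 (H = (-15 - 9) - 98 = -24 - 98 = -122)
z(g) = g² - 121*g (z(g) = (g² - 122*g) + g = g² - 121*g)
I/z(-203) = 162/((-203*(-121 - 203))) = 162/((-203*(-324))) = 162/65772 = 162*(1/65772) = 1/406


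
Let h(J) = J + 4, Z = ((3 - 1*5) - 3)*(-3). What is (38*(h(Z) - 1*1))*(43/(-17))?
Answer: -29412/17 ≈ -1730.1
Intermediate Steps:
Z = 15 (Z = ((3 - 5) - 3)*(-3) = (-2 - 3)*(-3) = -5*(-3) = 15)
h(J) = 4 + J
(38*(h(Z) - 1*1))*(43/(-17)) = (38*((4 + 15) - 1*1))*(43/(-17)) = (38*(19 - 1))*(43*(-1/17)) = (38*18)*(-43/17) = 684*(-43/17) = -29412/17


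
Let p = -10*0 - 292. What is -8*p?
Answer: 2336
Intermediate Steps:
p = -292 (p = 0 - 292 = -292)
-8*p = -8*(-292) = 2336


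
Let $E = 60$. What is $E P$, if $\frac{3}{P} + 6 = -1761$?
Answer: $- \frac{60}{589} \approx -0.10187$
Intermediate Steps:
$P = - \frac{1}{589}$ ($P = \frac{3}{-6 - 1761} = \frac{3}{-1767} = 3 \left(- \frac{1}{1767}\right) = - \frac{1}{589} \approx -0.0016978$)
$E P = 60 \left(- \frac{1}{589}\right) = - \frac{60}{589}$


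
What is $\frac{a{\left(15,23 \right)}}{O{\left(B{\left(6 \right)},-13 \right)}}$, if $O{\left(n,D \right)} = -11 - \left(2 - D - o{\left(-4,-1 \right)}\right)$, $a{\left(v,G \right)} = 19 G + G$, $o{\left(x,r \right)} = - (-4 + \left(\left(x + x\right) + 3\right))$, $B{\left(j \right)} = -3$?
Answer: $- \frac{460}{17} \approx -27.059$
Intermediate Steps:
$o{\left(x,r \right)} = 1 - 2 x$ ($o{\left(x,r \right)} = - (-4 + \left(2 x + 3\right)) = - (-4 + \left(3 + 2 x\right)) = - (-1 + 2 x) = 1 - 2 x$)
$a{\left(v,G \right)} = 20 G$
$O{\left(n,D \right)} = -4 + D$ ($O{\left(n,D \right)} = -11 + \left(\left(\left(1 - -8\right) + D\right) - 2\right) = -11 + \left(\left(\left(1 + 8\right) + D\right) - 2\right) = -11 + \left(\left(9 + D\right) - 2\right) = -11 + \left(7 + D\right) = -4 + D$)
$\frac{a{\left(15,23 \right)}}{O{\left(B{\left(6 \right)},-13 \right)}} = \frac{20 \cdot 23}{-4 - 13} = \frac{460}{-17} = 460 \left(- \frac{1}{17}\right) = - \frac{460}{17}$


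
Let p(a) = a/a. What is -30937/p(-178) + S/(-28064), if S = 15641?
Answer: -868231609/28064 ≈ -30938.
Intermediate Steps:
p(a) = 1
-30937/p(-178) + S/(-28064) = -30937/1 + 15641/(-28064) = -30937*1 + 15641*(-1/28064) = -30937 - 15641/28064 = -868231609/28064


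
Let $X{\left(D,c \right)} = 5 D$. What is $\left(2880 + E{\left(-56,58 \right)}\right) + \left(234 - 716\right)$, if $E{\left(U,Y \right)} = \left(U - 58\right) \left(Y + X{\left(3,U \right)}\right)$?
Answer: $-5924$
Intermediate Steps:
$E{\left(U,Y \right)} = \left(-58 + U\right) \left(15 + Y\right)$ ($E{\left(U,Y \right)} = \left(U - 58\right) \left(Y + 5 \cdot 3\right) = \left(-58 + U\right) \left(Y + 15\right) = \left(-58 + U\right) \left(15 + Y\right)$)
$\left(2880 + E{\left(-56,58 \right)}\right) + \left(234 - 716\right) = \left(2880 - 8322\right) + \left(234 - 716\right) = \left(2880 - 8322\right) - 482 = -5442 - 482 = -5924$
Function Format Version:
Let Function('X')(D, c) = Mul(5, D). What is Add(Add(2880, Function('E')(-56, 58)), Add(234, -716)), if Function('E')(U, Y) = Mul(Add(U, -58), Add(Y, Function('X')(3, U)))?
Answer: -5924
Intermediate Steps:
Function('E')(U, Y) = Mul(Add(-58, U), Add(15, Y)) (Function('E')(U, Y) = Mul(Add(U, -58), Add(Y, Mul(5, 3))) = Mul(Add(-58, U), Add(Y, 15)) = Mul(Add(-58, U), Add(15, Y)))
Add(Add(2880, Function('E')(-56, 58)), Add(234, -716)) = Add(Add(2880, Add(-870, Mul(-58, 58), Mul(15, -56), Mul(-56, 58))), Add(234, -716)) = Add(Add(2880, Add(-870, -3364, -840, -3248)), -482) = Add(Add(2880, -8322), -482) = Add(-5442, -482) = -5924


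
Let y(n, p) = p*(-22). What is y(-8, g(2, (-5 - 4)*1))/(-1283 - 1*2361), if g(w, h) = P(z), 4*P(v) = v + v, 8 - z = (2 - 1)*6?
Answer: 11/1822 ≈ 0.0060373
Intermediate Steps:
z = 2 (z = 8 - (2 - 1)*6 = 8 - 6 = 2)
P(v) = v/2 (P(v) = (v + v)/4 = (2*v)/4 = v/2)
g(w, h) = 1 (g(w, h) = (1/2)*2 = 1)
y(n, p) = -22*p
y(-8, g(2, (-5 - 4)*1))/(-1283 - 1*2361) = (-22*1)/(-1283 - 1*2361) = -22/(-1283 - 2361) = -22/(-3644) = -22*(-1/3644) = 11/1822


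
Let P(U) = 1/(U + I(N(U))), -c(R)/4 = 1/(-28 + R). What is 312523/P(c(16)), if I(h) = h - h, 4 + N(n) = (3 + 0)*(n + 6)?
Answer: 312523/3 ≈ 1.0417e+5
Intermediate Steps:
N(n) = 14 + 3*n (N(n) = -4 + (3 + 0)*(n + 6) = -4 + 3*(6 + n) = -4 + (18 + 3*n) = 14 + 3*n)
I(h) = 0
c(R) = -4/(-28 + R)
P(U) = 1/U (P(U) = 1/(U + 0) = 1/U)
312523/P(c(16)) = 312523/(1/(-4/(-28 + 16))) = 312523/(1/(-4/(-12))) = 312523/(1/(-4*(-1/12))) = 312523/(1/(⅓)) = 312523/3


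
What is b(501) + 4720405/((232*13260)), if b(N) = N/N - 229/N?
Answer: 213445463/102749088 ≈ 2.0773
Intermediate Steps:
b(N) = 1 - 229/N
b(501) + 4720405/((232*13260)) = (-229 + 501)/501 + 4720405/((232*13260)) = (1/501)*272 + 4720405/3076320 = 272/501 + 4720405*(1/3076320) = 272/501 + 944081/615264 = 213445463/102749088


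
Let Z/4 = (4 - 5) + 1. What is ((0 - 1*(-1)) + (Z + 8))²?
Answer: 81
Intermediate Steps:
Z = 0 (Z = 4*((4 - 5) + 1) = 4*(-1 + 1) = 4*0 = 0)
((0 - 1*(-1)) + (Z + 8))² = ((0 - 1*(-1)) + (0 + 8))² = ((0 + 1) + 8)² = (1 + 8)² = 9² = 81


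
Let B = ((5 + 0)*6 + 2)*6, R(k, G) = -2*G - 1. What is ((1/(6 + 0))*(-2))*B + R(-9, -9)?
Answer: -47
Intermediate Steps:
R(k, G) = -1 - 2*G
B = 192 (B = (5*6 + 2)*6 = (30 + 2)*6 = 32*6 = 192)
((1/(6 + 0))*(-2))*B + R(-9, -9) = ((1/(6 + 0))*(-2))*192 + (-1 - 2*(-9)) = ((1/6)*(-2))*192 + (-1 + 18) = ((1*(⅙))*(-2))*192 + 17 = ((⅙)*(-2))*192 + 17 = -⅓*192 + 17 = -64 + 17 = -47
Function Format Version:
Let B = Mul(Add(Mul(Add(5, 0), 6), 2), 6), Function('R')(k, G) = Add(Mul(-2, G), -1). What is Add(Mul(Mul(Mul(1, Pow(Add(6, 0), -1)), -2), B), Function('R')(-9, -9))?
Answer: -47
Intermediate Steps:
Function('R')(k, G) = Add(-1, Mul(-2, G))
B = 192 (B = Mul(Add(Mul(5, 6), 2), 6) = Mul(Add(30, 2), 6) = Mul(32, 6) = 192)
Add(Mul(Mul(Mul(1, Pow(Add(6, 0), -1)), -2), B), Function('R')(-9, -9)) = Add(Mul(Mul(Mul(1, Pow(Add(6, 0), -1)), -2), 192), Add(-1, Mul(-2, -9))) = Add(Mul(Mul(Mul(1, Pow(6, -1)), -2), 192), Add(-1, 18)) = Add(Mul(Mul(Mul(1, Rational(1, 6)), -2), 192), 17) = Add(Mul(Mul(Rational(1, 6), -2), 192), 17) = Add(Mul(Rational(-1, 3), 192), 17) = Add(-64, 17) = -47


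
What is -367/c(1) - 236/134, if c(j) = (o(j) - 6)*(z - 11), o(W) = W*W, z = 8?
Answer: -26359/1005 ≈ -26.228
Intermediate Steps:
o(W) = W**2
c(j) = 18 - 3*j**2 (c(j) = (j**2 - 6)*(8 - 11) = (-6 + j**2)*(-3) = 18 - 3*j**2)
-367/c(1) - 236/134 = -367/(18 - 3*1**2) - 236/134 = -367/(18 - 3*1) - 236*1/134 = -367/(18 - 3) - 118/67 = -367/15 - 118/67 = -26359/1005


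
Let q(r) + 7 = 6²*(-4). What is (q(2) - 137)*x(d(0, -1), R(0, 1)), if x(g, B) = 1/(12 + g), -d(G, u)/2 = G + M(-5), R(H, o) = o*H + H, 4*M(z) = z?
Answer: -576/29 ≈ -19.862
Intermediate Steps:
M(z) = z/4
q(r) = -151 (q(r) = -7 + 6²*(-4) = -7 + 36*(-4) = -7 - 144 = -151)
R(H, o) = H + H*o (R(H, o) = H*o + H = H + H*o)
d(G, u) = 5/2 - 2*G (d(G, u) = -2*(G + (¼)*(-5)) = -2*(G - 5/4) = -2*(-5/4 + G) = 5/2 - 2*G)
(q(2) - 137)*x(d(0, -1), R(0, 1)) = (-151 - 137)/(12 + (5/2 - 2*0)) = -288/(12 + (5/2 + 0)) = -288/(12 + 5/2) = -288/29/2 = -288*2/29 = -576/29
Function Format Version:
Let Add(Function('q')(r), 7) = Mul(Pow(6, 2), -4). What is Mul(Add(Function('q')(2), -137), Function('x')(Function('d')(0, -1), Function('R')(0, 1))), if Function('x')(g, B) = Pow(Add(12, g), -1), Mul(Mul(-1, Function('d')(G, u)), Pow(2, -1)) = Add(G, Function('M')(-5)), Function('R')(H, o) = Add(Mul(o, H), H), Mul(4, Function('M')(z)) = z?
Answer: Rational(-576, 29) ≈ -19.862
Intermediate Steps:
Function('M')(z) = Mul(Rational(1, 4), z)
Function('q')(r) = -151 (Function('q')(r) = Add(-7, Mul(Pow(6, 2), -4)) = Add(-7, Mul(36, -4)) = Add(-7, -144) = -151)
Function('R')(H, o) = Add(H, Mul(H, o)) (Function('R')(H, o) = Add(Mul(H, o), H) = Add(H, Mul(H, o)))
Function('d')(G, u) = Add(Rational(5, 2), Mul(-2, G)) (Function('d')(G, u) = Mul(-2, Add(G, Mul(Rational(1, 4), -5))) = Mul(-2, Add(G, Rational(-5, 4))) = Mul(-2, Add(Rational(-5, 4), G)) = Add(Rational(5, 2), Mul(-2, G)))
Mul(Add(Function('q')(2), -137), Function('x')(Function('d')(0, -1), Function('R')(0, 1))) = Mul(Add(-151, -137), Pow(Add(12, Add(Rational(5, 2), Mul(-2, 0))), -1)) = Mul(-288, Pow(Add(12, Add(Rational(5, 2), 0)), -1)) = Mul(-288, Pow(Add(12, Rational(5, 2)), -1)) = Mul(-288, Pow(Rational(29, 2), -1)) = Mul(-288, Rational(2, 29)) = Rational(-576, 29)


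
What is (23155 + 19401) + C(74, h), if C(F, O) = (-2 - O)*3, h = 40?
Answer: 42430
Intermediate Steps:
C(F, O) = -6 - 3*O
(23155 + 19401) + C(74, h) = (23155 + 19401) + (-6 - 3*40) = 42556 + (-6 - 120) = 42556 - 126 = 42430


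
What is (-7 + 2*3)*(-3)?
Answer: 3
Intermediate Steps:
(-7 + 2*3)*(-3) = (-7 + 6)*(-3) = -1*(-3) = 3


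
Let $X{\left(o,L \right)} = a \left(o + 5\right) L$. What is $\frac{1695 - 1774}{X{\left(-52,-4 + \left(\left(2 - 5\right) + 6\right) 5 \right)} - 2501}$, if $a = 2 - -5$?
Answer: $\frac{79}{6120} \approx 0.012908$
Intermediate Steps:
$a = 7$ ($a = 2 + 5 = 7$)
$X{\left(o,L \right)} = 7 L \left(5 + o\right)$ ($X{\left(o,L \right)} = 7 \left(o + 5\right) L = 7 \left(5 + o\right) L = 7 L \left(5 + o\right)$)
$\frac{1695 - 1774}{X{\left(-52,-4 + \left(\left(2 - 5\right) + 6\right) 5 \right)} - 2501} = \frac{1695 - 1774}{7 \left(-4 + \left(\left(2 - 5\right) + 6\right) 5\right) \left(5 - 52\right) - 2501} = - \frac{79}{7 \left(-4 + \left(-3 + 6\right) 5\right) \left(-47\right) - 2501} = - \frac{79}{7 \left(-4 + 3 \cdot 5\right) \left(-47\right) - 2501} = - \frac{79}{7 \left(-4 + 15\right) \left(-47\right) - 2501} = - \frac{79}{7 \cdot 11 \left(-47\right) - 2501} = - \frac{79}{-3619 - 2501} = - \frac{79}{-6120} = \left(-79\right) \left(- \frac{1}{6120}\right) = \frac{79}{6120}$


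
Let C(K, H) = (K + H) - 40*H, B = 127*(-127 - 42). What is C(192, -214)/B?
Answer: -8538/21463 ≈ -0.39780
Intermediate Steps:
B = -21463 (B = 127*(-169) = -21463)
C(K, H) = K - 39*H (C(K, H) = (H + K) - 40*H = K - 39*H)
C(192, -214)/B = (192 - 39*(-214))/(-21463) = (192 + 8346)*(-1/21463) = 8538*(-1/21463) = -8538/21463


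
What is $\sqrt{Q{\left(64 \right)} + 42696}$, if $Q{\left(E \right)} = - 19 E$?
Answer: $2 \sqrt{10370} \approx 203.67$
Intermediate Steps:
$\sqrt{Q{\left(64 \right)} + 42696} = \sqrt{\left(-19\right) 64 + 42696} = \sqrt{-1216 + 42696} = \sqrt{41480} = 2 \sqrt{10370}$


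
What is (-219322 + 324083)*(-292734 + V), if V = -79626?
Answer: -39008805960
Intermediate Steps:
(-219322 + 324083)*(-292734 + V) = (-219322 + 324083)*(-292734 - 79626) = 104761*(-372360) = -39008805960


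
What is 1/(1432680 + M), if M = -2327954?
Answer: -1/895274 ≈ -1.1170e-6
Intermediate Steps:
1/(1432680 + M) = 1/(1432680 - 2327954) = 1/(-895274) = -1/895274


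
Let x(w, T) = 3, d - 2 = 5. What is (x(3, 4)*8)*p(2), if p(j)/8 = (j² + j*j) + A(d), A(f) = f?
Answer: 2880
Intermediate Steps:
d = 7 (d = 2 + 5 = 7)
p(j) = 56 + 16*j² (p(j) = 8*((j² + j*j) + 7) = 8*((j² + j²) + 7) = 8*(2*j² + 7) = 8*(7 + 2*j²) = 56 + 16*j²)
(x(3, 4)*8)*p(2) = (3*8)*(56 + 16*2²) = 24*(56 + 16*4) = 24*(56 + 64) = 24*120 = 2880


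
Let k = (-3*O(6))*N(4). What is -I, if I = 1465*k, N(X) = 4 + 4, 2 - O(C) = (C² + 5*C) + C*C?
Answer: -3516000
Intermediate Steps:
O(C) = 2 - 5*C - 2*C² (O(C) = 2 - ((C² + 5*C) + C*C) = 2 - ((C² + 5*C) + C²) = 2 - (2*C² + 5*C) = 2 + (-5*C - 2*C²) = 2 - 5*C - 2*C²)
N(X) = 8
k = 2400 (k = -3*(2 - 5*6 - 2*6²)*8 = -3*(2 - 30 - 2*36)*8 = -3*(2 - 30 - 72)*8 = -3*(-100)*8 = 300*8 = 2400)
I = 3516000 (I = 1465*2400 = 3516000)
-I = -1*3516000 = -3516000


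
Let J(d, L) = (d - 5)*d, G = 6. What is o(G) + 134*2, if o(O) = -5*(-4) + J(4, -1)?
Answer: 284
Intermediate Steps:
J(d, L) = d*(-5 + d) (J(d, L) = (-5 + d)*d = d*(-5 + d))
o(O) = 16 (o(O) = -5*(-4) + 4*(-5 + 4) = 20 + 4*(-1) = 20 - 4 = 16)
o(G) + 134*2 = 16 + 134*2 = 16 + 268 = 284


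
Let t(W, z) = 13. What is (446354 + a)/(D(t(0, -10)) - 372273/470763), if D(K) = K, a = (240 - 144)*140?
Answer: 36075667137/957941 ≈ 37660.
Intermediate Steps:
a = 13440 (a = 96*140 = 13440)
(446354 + a)/(D(t(0, -10)) - 372273/470763) = (446354 + 13440)/(13 - 372273/470763) = 459794/(13 - 372273*1/470763) = 459794/(13 - 124091/156921) = 459794/(1915882/156921) = 459794*(156921/1915882) = 36075667137/957941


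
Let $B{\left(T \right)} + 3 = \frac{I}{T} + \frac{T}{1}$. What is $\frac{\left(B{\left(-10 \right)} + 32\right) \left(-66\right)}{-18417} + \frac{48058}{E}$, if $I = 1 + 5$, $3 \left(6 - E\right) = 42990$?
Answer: $- \frac{723074267}{219837590} \approx -3.2891$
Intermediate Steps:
$E = -14324$ ($E = 6 - 14330 = -14324$)
$I = 6$
$B{\left(T \right)} = -3 + T + \frac{6}{T}$ ($B{\left(T \right)} = -3 + \left(\frac{6}{T} + \frac{T}{1}\right) = -3 + \left(\frac{6}{T} + T 1\right) = -3 + \left(\frac{6}{T} + T\right) = -3 + \left(T + \frac{6}{T}\right) = -3 + T + \frac{6}{T}$)
$\frac{\left(B{\left(-10 \right)} + 32\right) \left(-66\right)}{-18417} + \frac{48058}{E} = \frac{\left(\left(-3 - 10 + \frac{6}{-10}\right) + 32\right) \left(-66\right)}{-18417} + \frac{48058}{-14324} = \left(\left(-3 - 10 + 6 \left(- \frac{1}{10}\right)\right) + 32\right) \left(-66\right) \left(- \frac{1}{18417}\right) + 48058 \left(- \frac{1}{14324}\right) = \left(\left(-3 - 10 - \frac{3}{5}\right) + 32\right) \left(-66\right) \left(- \frac{1}{18417}\right) - \frac{24029}{7162} = \left(- \frac{68}{5} + 32\right) \left(-66\right) \left(- \frac{1}{18417}\right) - \frac{24029}{7162} = \frac{92}{5} \left(-66\right) \left(- \frac{1}{18417}\right) - \frac{24029}{7162} = \left(- \frac{6072}{5}\right) \left(- \frac{1}{18417}\right) - \frac{24029}{7162} = \frac{2024}{30695} - \frac{24029}{7162} = - \frac{723074267}{219837590}$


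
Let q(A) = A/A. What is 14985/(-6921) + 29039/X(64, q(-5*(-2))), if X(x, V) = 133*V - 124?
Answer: 22316006/6921 ≈ 3224.4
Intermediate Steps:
q(A) = 1
X(x, V) = -124 + 133*V
14985/(-6921) + 29039/X(64, q(-5*(-2))) = 14985/(-6921) + 29039/(-124 + 133*1) = 14985*(-1/6921) + 29039/(-124 + 133) = -1665/769 + 29039/9 = 22316006/6921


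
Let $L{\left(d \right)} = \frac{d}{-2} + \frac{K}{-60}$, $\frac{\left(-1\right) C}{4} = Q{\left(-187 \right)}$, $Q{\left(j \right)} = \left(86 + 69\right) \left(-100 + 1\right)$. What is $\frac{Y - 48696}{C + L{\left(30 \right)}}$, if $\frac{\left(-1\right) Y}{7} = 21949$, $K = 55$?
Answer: $- \frac{2428068}{736369} \approx -3.2974$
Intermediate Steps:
$Y = -153643$ ($Y = \left(-7\right) 21949 = -153643$)
$Q{\left(j \right)} = -15345$ ($Q{\left(j \right)} = 155 \left(-99\right) = -15345$)
$C = 61380$ ($C = \left(-4\right) \left(-15345\right) = 61380$)
$L{\left(d \right)} = - \frac{11}{12} - \frac{d}{2}$ ($L{\left(d \right)} = \frac{d}{-2} + \frac{55}{-60} = d \left(- \frac{1}{2}\right) + 55 \left(- \frac{1}{60}\right) = - \frac{d}{2} - \frac{11}{12} = - \frac{11}{12} - \frac{d}{2}$)
$\frac{Y - 48696}{C + L{\left(30 \right)}} = \frac{-153643 - 48696}{61380 - \frac{191}{12}} = - \frac{202339}{61380 - \frac{191}{12}} = - \frac{202339}{\frac{736369}{12}} = \left(-202339\right) \frac{12}{736369} = - \frac{2428068}{736369}$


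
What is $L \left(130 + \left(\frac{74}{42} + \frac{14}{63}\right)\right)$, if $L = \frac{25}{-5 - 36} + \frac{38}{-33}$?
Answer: $- \frac{19814645}{85239} \approx -232.46$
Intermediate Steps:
$L = - \frac{2383}{1353}$ ($L = \frac{25}{-41} + 38 \left(- \frac{1}{33}\right) = 25 \left(- \frac{1}{41}\right) - \frac{38}{33} = - \frac{25}{41} - \frac{38}{33} = - \frac{2383}{1353} \approx -1.7613$)
$L \left(130 + \left(\frac{74}{42} + \frac{14}{63}\right)\right) = - \frac{2383 \left(130 + \left(\frac{74}{42} + \frac{14}{63}\right)\right)}{1353} = - \frac{2383 \left(130 + \left(74 \cdot \frac{1}{42} + 14 \cdot \frac{1}{63}\right)\right)}{1353} = - \frac{2383 \left(130 + \left(\frac{37}{21} + \frac{2}{9}\right)\right)}{1353} = - \frac{2383 \left(130 + \frac{125}{63}\right)}{1353} = \left(- \frac{2383}{1353}\right) \frac{8315}{63} = - \frac{19814645}{85239}$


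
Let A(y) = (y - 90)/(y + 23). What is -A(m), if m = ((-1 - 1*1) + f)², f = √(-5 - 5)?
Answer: 4*(-√10 + 24*I)/(4*√10 + 17*I) ≈ 3.2784 + 3.1834*I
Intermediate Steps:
f = I*√10 (f = √(-10) = I*√10 ≈ 3.1623*I)
m = (-2 + I*√10)² (m = ((-1 - 1*1) + I*√10)² = ((-1 - 1) + I*√10)² = (-2 + I*√10)² ≈ -6.0 - 12.649*I)
A(y) = (-90 + y)/(23 + y)
-A(m) = -(-90 + (2 - I*√10)²)/(23 + (2 - I*√10)²)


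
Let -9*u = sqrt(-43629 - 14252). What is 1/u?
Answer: 9*I*sqrt(57881)/57881 ≈ 0.037409*I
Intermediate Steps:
u = -I*sqrt(57881)/9 (u = -sqrt(-43629 - 14252)/9 = -I*sqrt(57881)/9 ≈ -26.732*I)
1/u = 1/(-I*sqrt(57881)/9) = 9*I*sqrt(57881)/57881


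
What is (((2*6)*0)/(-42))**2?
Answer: 0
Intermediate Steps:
(((2*6)*0)/(-42))**2 = ((12*0)*(-1/42))**2 = (0*(-1/42))**2 = 0**2 = 0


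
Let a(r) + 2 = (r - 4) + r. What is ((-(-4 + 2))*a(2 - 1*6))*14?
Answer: -392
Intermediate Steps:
a(r) = -6 + 2*r (a(r) = -2 + ((r - 4) + r) = -2 + ((-4 + r) + r) = -2 + (-4 + 2*r) = -6 + 2*r)
((-(-4 + 2))*a(2 - 1*6))*14 = ((-(-4 + 2))*(-6 + 2*(2 - 1*6)))*14 = ((-1*(-2))*(-6 + 2*(2 - 6)))*14 = (2*(-6 + 2*(-4)))*14 = (2*(-6 - 8))*14 = (2*(-14))*14 = -28*14 = -392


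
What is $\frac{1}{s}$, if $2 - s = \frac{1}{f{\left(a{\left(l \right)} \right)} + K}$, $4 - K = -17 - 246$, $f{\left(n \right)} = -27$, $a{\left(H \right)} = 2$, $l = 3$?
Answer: $\frac{240}{479} \approx 0.50104$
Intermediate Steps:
$K = 267$ ($K = 4 - \left(-17 - 246\right) = 4 - -263 = 4 + 263 = 267$)
$s = \frac{479}{240}$ ($s = 2 - \frac{1}{-27 + 267} = 2 - \frac{1}{240} = \frac{479}{240} \approx 1.9958$)
$\frac{1}{s} = \frac{1}{\frac{479}{240}} = \frac{240}{479}$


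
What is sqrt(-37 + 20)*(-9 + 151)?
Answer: 142*I*sqrt(17) ≈ 585.48*I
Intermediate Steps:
sqrt(-37 + 20)*(-9 + 151) = sqrt(-17)*142 = (I*sqrt(17))*142 = 142*I*sqrt(17)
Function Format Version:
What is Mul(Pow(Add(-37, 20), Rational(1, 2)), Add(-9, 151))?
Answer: Mul(142, I, Pow(17, Rational(1, 2))) ≈ Mul(585.48, I)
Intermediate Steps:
Mul(Pow(Add(-37, 20), Rational(1, 2)), Add(-9, 151)) = Mul(Pow(-17, Rational(1, 2)), 142) = Mul(Mul(I, Pow(17, Rational(1, 2))), 142) = Mul(142, I, Pow(17, Rational(1, 2)))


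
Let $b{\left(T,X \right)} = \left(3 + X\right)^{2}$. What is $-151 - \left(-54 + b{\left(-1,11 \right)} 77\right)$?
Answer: $-15189$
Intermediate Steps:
$-151 - \left(-54 + b{\left(-1,11 \right)} 77\right) = -151 - \left(-54 + \left(3 + 11\right)^{2} \cdot 77\right) = -151 - \left(-54 + 14^{2} \cdot 77\right) = -151 - \left(-54 + 196 \cdot 77\right) = -151 - \left(-54 + 15092\right) = -151 - 15038 = -15189$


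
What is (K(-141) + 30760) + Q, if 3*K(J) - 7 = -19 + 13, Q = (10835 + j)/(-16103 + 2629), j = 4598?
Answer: 1243347895/40422 ≈ 30759.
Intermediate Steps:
Q = -15433/13474 (Q = (10835 + 4598)/(-16103 + 2629) = 15433/(-13474) = 15433*(-1/13474) = -15433/13474 ≈ -1.1454)
K(J) = 1/3 (K(J) = 7/3 + (-19 + 13)/3 = 7/3 + (1/3)*(-6) = 7/3 - 2 = 1/3)
(K(-141) + 30760) + Q = (1/3 + 30760) - 15433/13474 = 92281/3 - 15433/13474 = 1243347895/40422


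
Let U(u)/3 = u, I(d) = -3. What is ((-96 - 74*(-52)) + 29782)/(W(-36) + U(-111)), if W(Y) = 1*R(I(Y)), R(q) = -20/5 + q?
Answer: -16767/170 ≈ -98.629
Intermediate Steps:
U(u) = 3*u
R(q) = -4 + q (R(q) = -20/5 + q = -5*⅘ + q = -4 + q)
W(Y) = -7 (W(Y) = 1*(-4 - 3) = 1*(-7) = -7)
((-96 - 74*(-52)) + 29782)/(W(-36) + U(-111)) = ((-96 - 74*(-52)) + 29782)/(-7 + 3*(-111)) = ((-96 + 3848) + 29782)/(-7 - 333) = (3752 + 29782)/(-340) = 33534*(-1/340) = -16767/170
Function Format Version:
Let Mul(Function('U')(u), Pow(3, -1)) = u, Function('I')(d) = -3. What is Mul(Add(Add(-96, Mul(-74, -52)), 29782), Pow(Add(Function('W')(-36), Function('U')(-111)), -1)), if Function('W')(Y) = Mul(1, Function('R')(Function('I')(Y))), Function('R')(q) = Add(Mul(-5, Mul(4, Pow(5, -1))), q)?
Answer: Rational(-16767, 170) ≈ -98.629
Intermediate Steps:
Function('U')(u) = Mul(3, u)
Function('R')(q) = Add(-4, q) (Function('R')(q) = Add(Mul(-5, Mul(4, Rational(1, 5))), q) = Add(Mul(-5, Rational(4, 5)), q) = Add(-4, q))
Function('W')(Y) = -7 (Function('W')(Y) = Mul(1, Add(-4, -3)) = Mul(1, -7) = -7)
Mul(Add(Add(-96, Mul(-74, -52)), 29782), Pow(Add(Function('W')(-36), Function('U')(-111)), -1)) = Mul(Add(Add(-96, Mul(-74, -52)), 29782), Pow(Add(-7, Mul(3, -111)), -1)) = Mul(Add(Add(-96, 3848), 29782), Pow(Add(-7, -333), -1)) = Mul(Add(3752, 29782), Pow(-340, -1)) = Mul(33534, Rational(-1, 340)) = Rational(-16767, 170)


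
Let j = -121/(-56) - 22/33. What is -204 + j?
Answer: -34021/168 ≈ -202.51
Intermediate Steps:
j = 251/168 (j = -121*(-1/56) - 22*1/33 = 121/56 - ⅔ = 251/168 ≈ 1.4940)
-204 + j = -204 + 251/168 = -34021/168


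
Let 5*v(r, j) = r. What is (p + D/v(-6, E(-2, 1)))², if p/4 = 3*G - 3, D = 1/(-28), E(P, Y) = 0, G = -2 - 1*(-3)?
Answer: 25/28224 ≈ 0.00088577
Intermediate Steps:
G = 1 (G = -2 + 3 = 1)
v(r, j) = r/5
D = -1/28 ≈ -0.035714
p = 0 (p = 4*(3*1 - 3) = 4*(3 - 3) = 4*0 = 0)
(p + D/v(-6, E(-2, 1)))² = (0 - 1/(28*((⅕)*(-6))))² = (0 - 1/(28*(-6/5)))² = (0 - 1/28*(-⅚))² = (0 + 5/168)² = (5/168)² = 25/28224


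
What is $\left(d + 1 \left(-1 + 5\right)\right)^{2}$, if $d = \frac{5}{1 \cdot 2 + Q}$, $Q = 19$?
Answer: $\frac{7921}{441} \approx 17.961$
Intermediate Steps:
$d = \frac{5}{21}$ ($d = \frac{5}{1 \cdot 2 + 19} = \frac{5}{2 + 19} = \frac{5}{21} \approx 0.2381$)
$\left(d + 1 \left(-1 + 5\right)\right)^{2} = \left(\frac{5}{21} + 1 \left(-1 + 5\right)\right)^{2} = \left(\frac{5}{21} + 1 \cdot 4\right)^{2} = \left(\frac{5}{21} + 4\right)^{2} = \left(\frac{89}{21}\right)^{2} = \frac{7921}{441}$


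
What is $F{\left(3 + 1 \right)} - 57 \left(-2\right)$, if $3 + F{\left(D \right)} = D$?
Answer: $115$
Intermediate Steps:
$F{\left(D \right)} = -3 + D$
$F{\left(3 + 1 \right)} - 57 \left(-2\right) = \left(-3 + \left(3 + 1\right)\right) - 57 \left(-2\right) = \left(-3 + 4\right) - -114 = 1 + 114 = 115$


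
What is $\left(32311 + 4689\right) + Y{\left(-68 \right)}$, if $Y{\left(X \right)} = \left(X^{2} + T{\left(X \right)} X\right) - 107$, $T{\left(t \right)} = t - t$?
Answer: $41517$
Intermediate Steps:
$T{\left(t \right)} = 0$
$Y{\left(X \right)} = -107 + X^{2}$ ($Y{\left(X \right)} = \left(X^{2} + 0 X\right) - 107 = \left(X^{2} + 0\right) - 107 = X^{2} - 107 = -107 + X^{2}$)
$\left(32311 + 4689\right) + Y{\left(-68 \right)} = \left(32311 + 4689\right) - \left(107 - \left(-68\right)^{2}\right) = 37000 + \left(-107 + 4624\right) = 37000 + 4517 = 41517$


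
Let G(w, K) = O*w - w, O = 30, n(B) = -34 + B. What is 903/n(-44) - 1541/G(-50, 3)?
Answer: -99096/9425 ≈ -10.514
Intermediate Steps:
G(w, K) = 29*w (G(w, K) = 30*w - w = 29*w)
903/n(-44) - 1541/G(-50, 3) = 903/(-34 - 44) - 1541/(29*(-50)) = 903/(-78) - 1541/(-1450) = 903*(-1/78) - 1541*(-1/1450) = -301/26 + 1541/1450 = -99096/9425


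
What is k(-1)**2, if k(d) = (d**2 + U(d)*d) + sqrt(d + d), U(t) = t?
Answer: (2 + I*sqrt(2))**2 ≈ 2.0 + 5.6569*I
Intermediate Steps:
k(d) = 2*d**2 + sqrt(2)*sqrt(d) (k(d) = (d**2 + d*d) + sqrt(d + d) = (d**2 + d**2) + sqrt(2*d) = 2*d**2 + sqrt(2)*sqrt(d))
k(-1)**2 = (2*(-1)**2 + sqrt(2)*sqrt(-1))**2 = (2*1 + sqrt(2)*I)**2 = (2 + I*sqrt(2))**2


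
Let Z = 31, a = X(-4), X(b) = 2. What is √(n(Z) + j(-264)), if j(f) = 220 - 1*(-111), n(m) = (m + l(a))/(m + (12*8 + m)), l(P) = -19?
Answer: √2066245/79 ≈ 18.195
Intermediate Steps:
a = 2
n(m) = (-19 + m)/(96 + 2*m) (n(m) = (m - 19)/(m + (12*8 + m)) = (-19 + m)/(m + (96 + m)) = (-19 + m)/(96 + 2*m))
j(f) = 331 (j(f) = 220 + 111 = 331)
√(n(Z) + j(-264)) = √((-19 + 31)/(2*(48 + 31)) + 331) = √((½)*12/79 + 331) = √((½)*(1/79)*12 + 331) = √(6/79 + 331) = √(26155/79) = √2066245/79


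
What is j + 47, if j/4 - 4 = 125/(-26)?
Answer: 569/13 ≈ 43.769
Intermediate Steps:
j = -42/13 (j = 16 + 4*(125/(-26)) = 16 + 4*(125*(-1/26)) = 16 + 4*(-125/26) = 16 - 250/13 = -42/13 ≈ -3.2308)
j + 47 = -42/13 + 47 = 569/13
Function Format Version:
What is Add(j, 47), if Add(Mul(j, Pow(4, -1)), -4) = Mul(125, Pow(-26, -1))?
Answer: Rational(569, 13) ≈ 43.769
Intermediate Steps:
j = Rational(-42, 13) (j = Add(16, Mul(4, Mul(125, Pow(-26, -1)))) = Add(16, Mul(4, Mul(125, Rational(-1, 26)))) = Add(16, Mul(4, Rational(-125, 26))) = Add(16, Rational(-250, 13)) = Rational(-42, 13) ≈ -3.2308)
Add(j, 47) = Add(Rational(-42, 13), 47) = Rational(569, 13)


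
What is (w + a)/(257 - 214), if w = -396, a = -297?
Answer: -693/43 ≈ -16.116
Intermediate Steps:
(w + a)/(257 - 214) = (-396 - 297)/(257 - 214) = -693/43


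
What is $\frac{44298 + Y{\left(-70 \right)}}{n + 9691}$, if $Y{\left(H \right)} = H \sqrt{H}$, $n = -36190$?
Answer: $- \frac{14766}{8833} + \frac{70 i \sqrt{70}}{26499} \approx -1.6717 + 0.022101 i$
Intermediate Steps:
$Y{\left(H \right)} = H^{\frac{3}{2}}$
$\frac{44298 + Y{\left(-70 \right)}}{n + 9691} = \frac{44298 + \left(-70\right)^{\frac{3}{2}}}{-36190 + 9691} = \frac{44298 - 70 i \sqrt{70}}{-26499} = \left(44298 - 70 i \sqrt{70}\right) \left(- \frac{1}{26499}\right) = - \frac{14766}{8833} + \frac{70 i \sqrt{70}}{26499}$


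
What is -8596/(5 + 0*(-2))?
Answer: -8596/5 ≈ -1719.2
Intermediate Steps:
-8596/(5 + 0*(-2)) = -8596/(5 + 0) = -8596/5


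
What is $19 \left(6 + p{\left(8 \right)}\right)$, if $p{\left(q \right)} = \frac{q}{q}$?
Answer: $133$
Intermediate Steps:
$p{\left(q \right)} = 1$
$19 \left(6 + p{\left(8 \right)}\right) = 19 \left(6 + 1\right) = 19 \cdot 7 = 133$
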